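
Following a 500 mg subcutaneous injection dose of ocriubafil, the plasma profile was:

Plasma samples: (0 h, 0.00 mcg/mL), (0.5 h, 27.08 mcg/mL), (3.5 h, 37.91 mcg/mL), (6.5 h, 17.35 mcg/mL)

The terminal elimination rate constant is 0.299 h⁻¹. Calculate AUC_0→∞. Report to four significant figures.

Trapezoidal AUC_0→6.5:
  [0→0.5]: (0.00+27.08)/2 × 0.5 = 6.77
  [0.5→3.5]: (27.08+37.91)/2 × 3 = 97.485
  [3.5→6.5]: (37.91+17.35)/2 × 3 = 82.89
  Sum = 187.145 mcg/mL·h
Extrapolated tail: C_last / k_e = 17.35 / 0.299 = 58.027
AUC_0→∞ = 187.145 + 58.027 = 245.172 mcg/mL·h

AUC = 245.2 mcg/mL·h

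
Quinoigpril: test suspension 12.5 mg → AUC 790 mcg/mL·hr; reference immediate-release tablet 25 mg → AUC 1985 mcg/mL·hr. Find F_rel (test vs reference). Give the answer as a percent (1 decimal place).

F_rel = (AUC_test/D_test) / (AUC_ref/D_ref)
      = (790/12.5) / (1985/25)
      = 63.2 / 79.4 = 0.7960 = 79.60%

F_rel = 79.6%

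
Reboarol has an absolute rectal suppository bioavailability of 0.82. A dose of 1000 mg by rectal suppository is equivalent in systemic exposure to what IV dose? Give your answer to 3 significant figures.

D_iv = 820 mg

Systemic exposure from an extravascular dose = F × D_ev, so the equivalent IV dose is F × D_ev.
D_iv = F × D_ev = 0.82 × 1000 = 820 mg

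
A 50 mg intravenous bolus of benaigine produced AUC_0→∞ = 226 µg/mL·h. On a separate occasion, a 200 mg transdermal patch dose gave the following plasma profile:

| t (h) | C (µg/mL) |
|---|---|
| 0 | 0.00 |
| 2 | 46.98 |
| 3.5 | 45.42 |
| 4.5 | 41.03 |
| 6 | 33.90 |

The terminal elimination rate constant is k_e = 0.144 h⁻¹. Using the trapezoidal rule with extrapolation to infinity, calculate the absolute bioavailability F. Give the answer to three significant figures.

F = 0.499

Trapezoidal AUC_0→6 (transdermal patch):
  [0→2]: (0.00+46.98)/2 × 2 = 46.98
  [2→3.5]: (46.98+45.42)/2 × 1.5 = 69.3
  [3.5→4.5]: (45.42+41.03)/2 × 1 = 43.225
  [4.5→6]: (41.03+33.90)/2 × 1.5 = 56.1975
  Sum = 215.7025 µg/mL·h
Tail: C_last/k_e = 33.90/0.144 = 235.417
AUC_0→∞ (transdermal patch) = 215.7025 + 235.417 = 451.1195 µg/mL·h
F = (AUC_ev/D_ev)/(AUC_iv/D_iv) = (451.1195/200)/(226/50) = 2.2555975/4.52 = 0.4990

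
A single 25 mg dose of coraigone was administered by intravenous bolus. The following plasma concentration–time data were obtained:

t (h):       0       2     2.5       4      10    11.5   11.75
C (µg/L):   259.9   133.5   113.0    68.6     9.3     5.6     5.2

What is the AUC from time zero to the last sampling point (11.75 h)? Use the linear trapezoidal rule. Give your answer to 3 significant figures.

Trapezoidal AUC_0→11.75:
  [0→2]: (259.9+133.5)/2 × 2 = 393.4
  [2→2.5]: (133.5+113.0)/2 × 0.5 = 61.625
  [2.5→4]: (113.0+68.6)/2 × 1.5 = 136.2
  [4→10]: (68.6+9.3)/2 × 6 = 233.7
  [10→11.5]: (9.3+5.6)/2 × 1.5 = 11.175
  [11.5→11.75]: (5.6+5.2)/2 × 0.25 = 1.35
  Sum = 837.45 µg/L·h

AUC = 837 µg/L·h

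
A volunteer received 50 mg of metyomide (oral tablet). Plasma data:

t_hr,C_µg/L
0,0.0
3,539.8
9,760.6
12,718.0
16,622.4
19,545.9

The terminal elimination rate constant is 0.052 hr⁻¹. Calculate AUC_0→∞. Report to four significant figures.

AUC = 21860 µg/L·hr

Trapezoidal AUC_0→19:
  [0→3]: (0.0+539.8)/2 × 3 = 809.7
  [3→9]: (539.8+760.6)/2 × 6 = 3901.2
  [9→12]: (760.6+718.0)/2 × 3 = 2217.9
  [12→16]: (718.0+622.4)/2 × 4 = 2680.8
  [16→19]: (622.4+545.9)/2 × 3 = 1752.45
  Sum = 11362.05 µg/L·hr
Extrapolated tail: C_last / k_e = 545.9 / 0.052 = 10498.077
AUC_0→∞ = 11362.05 + 10498.077 = 21860.127 µg/L·hr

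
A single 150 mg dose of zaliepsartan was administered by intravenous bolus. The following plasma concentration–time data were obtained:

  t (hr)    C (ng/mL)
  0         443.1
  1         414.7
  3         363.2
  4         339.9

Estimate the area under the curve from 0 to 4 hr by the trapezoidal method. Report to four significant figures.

Trapezoidal AUC_0→4:
  [0→1]: (443.1+414.7)/2 × 1 = 428.9
  [1→3]: (414.7+363.2)/2 × 2 = 777.9
  [3→4]: (363.2+339.9)/2 × 1 = 351.55
  Sum = 1558.35 ng/mL·hr

AUC = 1558 ng/mL·hr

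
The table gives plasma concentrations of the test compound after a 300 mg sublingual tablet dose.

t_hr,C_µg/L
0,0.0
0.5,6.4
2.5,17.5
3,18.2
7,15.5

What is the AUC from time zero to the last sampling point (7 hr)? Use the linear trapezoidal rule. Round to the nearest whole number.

AUC = 102 µg/L·hr

Trapezoidal AUC_0→7:
  [0→0.5]: (0.0+6.4)/2 × 0.5 = 1.6
  [0.5→2.5]: (6.4+17.5)/2 × 2 = 23.9
  [2.5→3]: (17.5+18.2)/2 × 0.5 = 8.925
  [3→7]: (18.2+15.5)/2 × 4 = 67.4
  Sum = 101.825 µg/L·hr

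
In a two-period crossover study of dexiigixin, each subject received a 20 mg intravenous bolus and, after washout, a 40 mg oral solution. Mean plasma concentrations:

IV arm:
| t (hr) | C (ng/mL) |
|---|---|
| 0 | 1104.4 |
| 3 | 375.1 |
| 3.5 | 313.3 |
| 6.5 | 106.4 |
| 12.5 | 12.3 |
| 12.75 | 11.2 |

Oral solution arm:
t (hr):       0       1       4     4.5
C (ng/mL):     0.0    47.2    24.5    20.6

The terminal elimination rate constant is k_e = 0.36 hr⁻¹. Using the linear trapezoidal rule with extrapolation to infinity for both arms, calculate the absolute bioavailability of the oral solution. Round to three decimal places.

F = 0.029

Trapezoidal AUC_0→12.75 (IV):
  [0→3]: (1104.4+375.1)/2 × 3 = 2219.25
  [3→3.5]: (375.1+313.3)/2 × 0.5 = 172.1
  [3.5→6.5]: (313.3+106.4)/2 × 3 = 629.55
  [6.5→12.5]: (106.4+12.3)/2 × 6 = 356.1
  [12.5→12.75]: (12.3+11.2)/2 × 0.25 = 2.9375
  Sum = 3379.9375 ng/mL·hr
IV tail: 11.2/0.36 = 31.111; AUC_iv,0→∞ = 3379.9375 + 31.111 = 3411.0485 ng/mL·hr
Trapezoidal AUC_0→4.5 (oral solution):
  [0→1]: (0.0+47.2)/2 × 1 = 23.6
  [1→4]: (47.2+24.5)/2 × 3 = 107.55
  [4→4.5]: (24.5+20.6)/2 × 0.5 = 11.275
  Sum = 142.425 ng/mL·hr
oral solution tail: 20.6/0.36 = 57.222; AUC_ev,0→∞ = 142.425 + 57.222 = 199.647 ng/mL·hr
F = (AUC_ev/D_ev)/(AUC_iv/D_iv) = (199.647/40)/(3411.0485/20) = 4.991175/170.552 = 0.0293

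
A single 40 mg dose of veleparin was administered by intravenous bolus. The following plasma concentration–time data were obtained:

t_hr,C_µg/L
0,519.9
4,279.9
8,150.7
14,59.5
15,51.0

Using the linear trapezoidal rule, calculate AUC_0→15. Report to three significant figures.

Trapezoidal AUC_0→15:
  [0→4]: (519.9+279.9)/2 × 4 = 1599.6
  [4→8]: (279.9+150.7)/2 × 4 = 861.2
  [8→14]: (150.7+59.5)/2 × 6 = 630.6
  [14→15]: (59.5+51.0)/2 × 1 = 55.25
  Sum = 3146.65 µg/L·hr

AUC = 3150 µg/L·hr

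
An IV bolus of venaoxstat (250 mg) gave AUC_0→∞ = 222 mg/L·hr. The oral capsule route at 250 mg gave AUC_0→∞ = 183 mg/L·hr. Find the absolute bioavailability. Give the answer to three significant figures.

F = 0.824

F = (AUC_ev / D_ev) / (AUC_iv / D_iv)
  = (183/250) / (222/250)
  = 0.732 / 0.888 = 0.8243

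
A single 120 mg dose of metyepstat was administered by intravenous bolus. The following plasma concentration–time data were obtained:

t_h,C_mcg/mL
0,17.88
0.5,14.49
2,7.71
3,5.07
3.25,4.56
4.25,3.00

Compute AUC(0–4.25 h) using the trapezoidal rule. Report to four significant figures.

Trapezoidal AUC_0→4.25:
  [0→0.5]: (17.88+14.49)/2 × 0.5 = 8.0925
  [0.5→2]: (14.49+7.71)/2 × 1.5 = 16.65
  [2→3]: (7.71+5.07)/2 × 1 = 6.39
  [3→3.25]: (5.07+4.56)/2 × 0.25 = 1.20375
  [3.25→4.25]: (4.56+3.00)/2 × 1 = 3.78
  Sum = 36.11625 mcg/mL·h

AUC = 36.12 mcg/mL·h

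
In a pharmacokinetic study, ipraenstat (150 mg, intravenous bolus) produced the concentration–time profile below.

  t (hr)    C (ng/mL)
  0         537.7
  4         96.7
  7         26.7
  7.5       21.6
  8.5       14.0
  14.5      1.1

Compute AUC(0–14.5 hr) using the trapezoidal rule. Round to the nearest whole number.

AUC = 1529 ng/mL·hr

Trapezoidal AUC_0→14.5:
  [0→4]: (537.7+96.7)/2 × 4 = 1268.8
  [4→7]: (96.7+26.7)/2 × 3 = 185.1
  [7→7.5]: (26.7+21.6)/2 × 0.5 = 12.075
  [7.5→8.5]: (21.6+14.0)/2 × 1 = 17.8
  [8.5→14.5]: (14.0+1.1)/2 × 6 = 45.3
  Sum = 1529.075 ng/mL·hr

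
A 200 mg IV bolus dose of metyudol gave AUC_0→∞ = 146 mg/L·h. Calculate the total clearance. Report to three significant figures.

CL = 1.37 L/h

CL = Dose_iv / AUC_0→∞
   = 200 / 146 = 1.36986 L/h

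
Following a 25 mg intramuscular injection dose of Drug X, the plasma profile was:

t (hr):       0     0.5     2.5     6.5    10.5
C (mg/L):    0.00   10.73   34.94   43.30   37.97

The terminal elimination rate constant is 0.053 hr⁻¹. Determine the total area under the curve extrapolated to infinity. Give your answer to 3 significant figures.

Trapezoidal AUC_0→10.5:
  [0→0.5]: (0.00+10.73)/2 × 0.5 = 2.6825
  [0.5→2.5]: (10.73+34.94)/2 × 2 = 45.67
  [2.5→6.5]: (34.94+43.30)/2 × 4 = 156.48
  [6.5→10.5]: (43.30+37.97)/2 × 4 = 162.54
  Sum = 367.3725 mg/L·hr
Extrapolated tail: C_last / k_e = 37.97 / 0.053 = 716.415
AUC_0→∞ = 367.3725 + 716.415 = 1083.7875 mg/L·hr

AUC = 1080 mg/L·hr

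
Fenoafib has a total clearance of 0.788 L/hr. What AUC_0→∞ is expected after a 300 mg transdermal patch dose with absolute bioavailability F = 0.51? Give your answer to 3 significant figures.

AUC_0→∞ = F × Dose / CL
        = 0.51 × 300 / 0.788 = 194.162 mg/L·hr

AUC = 194 mg/L·hr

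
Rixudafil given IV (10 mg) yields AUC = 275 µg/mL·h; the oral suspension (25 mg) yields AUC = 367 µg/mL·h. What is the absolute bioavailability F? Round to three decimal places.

F = (AUC_ev / D_ev) / (AUC_iv / D_iv)
  = (367/25) / (275/10)
  = 14.68 / 27.5 = 0.5338

F = 0.534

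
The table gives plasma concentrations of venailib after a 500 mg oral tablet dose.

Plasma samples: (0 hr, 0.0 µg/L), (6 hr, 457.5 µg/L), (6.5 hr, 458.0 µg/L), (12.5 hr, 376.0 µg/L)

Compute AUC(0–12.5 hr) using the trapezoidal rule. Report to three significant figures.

Trapezoidal AUC_0→12.5:
  [0→6]: (0.0+457.5)/2 × 6 = 1372.5
  [6→6.5]: (457.5+458.0)/2 × 0.5 = 228.875
  [6.5→12.5]: (458.0+376.0)/2 × 6 = 2502.0
  Sum = 4103.375 µg/L·hr

AUC = 4100 µg/L·hr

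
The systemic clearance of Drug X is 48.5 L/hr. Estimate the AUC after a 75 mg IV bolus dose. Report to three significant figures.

AUC = 1.55 mg/L·hr

AUC_0→∞ = Dose_iv / CL
        = 75 / 48.5 = 1.54639 mg/L·hr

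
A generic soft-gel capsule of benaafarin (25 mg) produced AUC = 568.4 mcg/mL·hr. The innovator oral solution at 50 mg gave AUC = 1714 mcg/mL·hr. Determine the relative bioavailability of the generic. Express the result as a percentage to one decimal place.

F_rel = 66.3%

F_rel = (AUC_test/D_test) / (AUC_ref/D_ref)
      = (568.4/25) / (1714/50)
      = 22.736 / 34.28 = 0.6632 = 66.32%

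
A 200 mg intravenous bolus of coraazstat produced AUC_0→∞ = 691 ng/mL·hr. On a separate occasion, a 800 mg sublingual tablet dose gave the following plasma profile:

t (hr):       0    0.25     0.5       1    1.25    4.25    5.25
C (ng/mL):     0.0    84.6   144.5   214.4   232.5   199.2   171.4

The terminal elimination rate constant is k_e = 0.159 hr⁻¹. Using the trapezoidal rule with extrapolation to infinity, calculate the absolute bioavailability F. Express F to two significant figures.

Trapezoidal AUC_0→5.25 (sublingual tablet):
  [0→0.25]: (0.0+84.6)/2 × 0.25 = 10.575
  [0.25→0.5]: (84.6+144.5)/2 × 0.25 = 28.6375
  [0.5→1]: (144.5+214.4)/2 × 0.5 = 89.725
  [1→1.25]: (214.4+232.5)/2 × 0.25 = 55.8625
  [1.25→4.25]: (232.5+199.2)/2 × 3 = 647.55
  [4.25→5.25]: (199.2+171.4)/2 × 1 = 185.3
  Sum = 1017.65 ng/mL·hr
Tail: C_last/k_e = 171.4/0.159 = 1077.987
AUC_0→∞ (sublingual tablet) = 1017.65 + 1077.987 = 2095.637 ng/mL·hr
F = (AUC_ev/D_ev)/(AUC_iv/D_iv) = (2095.637/800)/(691/200) = 2.61955/3.455 = 0.7582

F = 0.76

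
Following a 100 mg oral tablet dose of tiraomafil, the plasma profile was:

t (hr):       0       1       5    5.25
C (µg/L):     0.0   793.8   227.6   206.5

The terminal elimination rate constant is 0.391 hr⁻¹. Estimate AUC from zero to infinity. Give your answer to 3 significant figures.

Trapezoidal AUC_0→5.25:
  [0→1]: (0.0+793.8)/2 × 1 = 396.9
  [1→5]: (793.8+227.6)/2 × 4 = 2042.8
  [5→5.25]: (227.6+206.5)/2 × 0.25 = 54.2625
  Sum = 2493.9625 µg/L·hr
Extrapolated tail: C_last / k_e = 206.5 / 0.391 = 528.133
AUC_0→∞ = 2493.9625 + 528.133 = 3022.0955 µg/L·hr

AUC = 3020 µg/L·hr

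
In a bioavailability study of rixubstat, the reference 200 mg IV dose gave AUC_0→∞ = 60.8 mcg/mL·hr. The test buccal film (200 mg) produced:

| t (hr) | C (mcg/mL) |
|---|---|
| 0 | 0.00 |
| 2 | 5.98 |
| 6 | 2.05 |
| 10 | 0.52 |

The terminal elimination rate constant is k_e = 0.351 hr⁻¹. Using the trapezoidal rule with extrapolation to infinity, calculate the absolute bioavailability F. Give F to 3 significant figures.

F = 0.471

Trapezoidal AUC_0→10 (buccal film):
  [0→2]: (0.00+5.98)/2 × 2 = 5.98
  [2→6]: (5.98+2.05)/2 × 4 = 16.06
  [6→10]: (2.05+0.52)/2 × 4 = 5.14
  Sum = 27.18 mcg/mL·hr
Tail: C_last/k_e = 0.52/0.351 = 1.481
AUC_0→∞ (buccal film) = 27.18 + 1.481 = 28.661 mcg/mL·hr
F = (AUC_ev/D_ev)/(AUC_iv/D_iv) = (28.661/200)/(60.8/200) = 0.143305/0.304 = 0.4714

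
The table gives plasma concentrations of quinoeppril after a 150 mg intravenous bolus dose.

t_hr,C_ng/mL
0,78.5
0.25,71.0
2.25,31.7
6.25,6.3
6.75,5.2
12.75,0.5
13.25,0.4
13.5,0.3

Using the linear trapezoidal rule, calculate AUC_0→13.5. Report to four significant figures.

AUC = 217.7 ng/mL·hr

Trapezoidal AUC_0→13.5:
  [0→0.25]: (78.5+71.0)/2 × 0.25 = 18.6875
  [0.25→2.25]: (71.0+31.7)/2 × 2 = 102.7
  [2.25→6.25]: (31.7+6.3)/2 × 4 = 76.0
  [6.25→6.75]: (6.3+5.2)/2 × 0.5 = 2.875
  [6.75→12.75]: (5.2+0.5)/2 × 6 = 17.1
  [12.75→13.25]: (0.5+0.4)/2 × 0.5 = 0.225
  [13.25→13.5]: (0.4+0.3)/2 × 0.25 = 0.0875
  Sum = 217.675 ng/mL·hr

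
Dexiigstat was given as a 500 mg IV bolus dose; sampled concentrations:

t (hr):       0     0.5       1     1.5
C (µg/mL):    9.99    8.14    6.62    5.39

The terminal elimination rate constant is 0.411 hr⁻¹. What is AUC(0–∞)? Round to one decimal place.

AUC = 24.3 µg/mL·hr

Trapezoidal AUC_0→1.5:
  [0→0.5]: (9.99+8.14)/2 × 0.5 = 4.5325
  [0.5→1]: (8.14+6.62)/2 × 0.5 = 3.69
  [1→1.5]: (6.62+5.39)/2 × 0.5 = 3.0025
  Sum = 11.225 µg/mL·hr
Extrapolated tail: C_last / k_e = 5.39 / 0.411 = 13.114
AUC_0→∞ = 11.225 + 13.114 = 24.339 µg/mL·hr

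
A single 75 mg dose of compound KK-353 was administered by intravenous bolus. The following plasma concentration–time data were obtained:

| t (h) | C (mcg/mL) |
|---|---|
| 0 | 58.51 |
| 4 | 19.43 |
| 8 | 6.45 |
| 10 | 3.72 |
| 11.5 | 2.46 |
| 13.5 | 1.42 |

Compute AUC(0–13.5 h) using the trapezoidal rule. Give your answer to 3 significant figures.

AUC = 226 mcg/mL·h

Trapezoidal AUC_0→13.5:
  [0→4]: (58.51+19.43)/2 × 4 = 155.88
  [4→8]: (19.43+6.45)/2 × 4 = 51.76
  [8→10]: (6.45+3.72)/2 × 2 = 10.17
  [10→11.5]: (3.72+2.46)/2 × 1.5 = 4.635
  [11.5→13.5]: (2.46+1.42)/2 × 2 = 3.88
  Sum = 226.325 mcg/mL·h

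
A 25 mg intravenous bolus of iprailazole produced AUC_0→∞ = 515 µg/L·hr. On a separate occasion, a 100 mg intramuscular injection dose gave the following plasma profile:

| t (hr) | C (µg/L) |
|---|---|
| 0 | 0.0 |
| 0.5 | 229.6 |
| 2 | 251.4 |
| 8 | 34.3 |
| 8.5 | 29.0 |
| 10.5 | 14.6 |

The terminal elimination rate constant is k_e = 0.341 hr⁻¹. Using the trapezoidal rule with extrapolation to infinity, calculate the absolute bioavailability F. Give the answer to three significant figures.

F = 0.669

Trapezoidal AUC_0→10.5 (intramuscular injection):
  [0→0.5]: (0.0+229.6)/2 × 0.5 = 57.4
  [0.5→2]: (229.6+251.4)/2 × 1.5 = 360.75
  [2→8]: (251.4+34.3)/2 × 6 = 857.1
  [8→8.5]: (34.3+29.0)/2 × 0.5 = 15.825
  [8.5→10.5]: (29.0+14.6)/2 × 2 = 43.6
  Sum = 1334.675 µg/L·hr
Tail: C_last/k_e = 14.6/0.341 = 42.815
AUC_0→∞ (intramuscular injection) = 1334.675 + 42.815 = 1377.49 µg/L·hr
F = (AUC_ev/D_ev)/(AUC_iv/D_iv) = (1377.49/100)/(515/25) = 13.7749/20.6 = 0.6687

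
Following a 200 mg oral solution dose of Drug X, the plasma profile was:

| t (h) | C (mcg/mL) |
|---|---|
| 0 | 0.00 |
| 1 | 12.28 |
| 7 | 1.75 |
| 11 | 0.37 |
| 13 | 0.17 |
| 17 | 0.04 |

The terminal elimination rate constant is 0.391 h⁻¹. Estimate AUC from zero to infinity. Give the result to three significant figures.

Trapezoidal AUC_0→17:
  [0→1]: (0.00+12.28)/2 × 1 = 6.14
  [1→7]: (12.28+1.75)/2 × 6 = 42.09
  [7→11]: (1.75+0.37)/2 × 4 = 4.24
  [11→13]: (0.37+0.17)/2 × 2 = 0.54
  [13→17]: (0.17+0.04)/2 × 4 = 0.42
  Sum = 53.43 mcg/mL·h
Extrapolated tail: C_last / k_e = 0.04 / 0.391 = 0.102
AUC_0→∞ = 53.43 + 0.102 = 53.532 mcg/mL·h

AUC = 53.5 mcg/mL·h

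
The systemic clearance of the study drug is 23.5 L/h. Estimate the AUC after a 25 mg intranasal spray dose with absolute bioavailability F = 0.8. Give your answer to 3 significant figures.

AUC_0→∞ = F × Dose / CL
        = 0.8 × 25 / 23.5 = 0.851064 mg/L·h

AUC = 0.851 mg/L·h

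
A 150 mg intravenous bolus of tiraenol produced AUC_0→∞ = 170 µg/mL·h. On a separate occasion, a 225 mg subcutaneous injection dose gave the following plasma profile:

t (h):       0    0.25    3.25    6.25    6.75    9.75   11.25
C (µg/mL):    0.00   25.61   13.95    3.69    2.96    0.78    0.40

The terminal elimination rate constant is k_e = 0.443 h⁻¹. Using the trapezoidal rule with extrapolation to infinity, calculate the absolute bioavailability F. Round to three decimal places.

Trapezoidal AUC_0→11.25 (subcutaneous injection):
  [0→0.25]: (0.00+25.61)/2 × 0.25 = 3.20125
  [0.25→3.25]: (25.61+13.95)/2 × 3 = 59.34
  [3.25→6.25]: (13.95+3.69)/2 × 3 = 26.46
  [6.25→6.75]: (3.69+2.96)/2 × 0.5 = 1.6625
  [6.75→9.75]: (2.96+0.78)/2 × 3 = 5.61
  [9.75→11.25]: (0.78+0.40)/2 × 1.5 = 0.885
  Sum = 97.15875 µg/mL·h
Tail: C_last/k_e = 0.40/0.443 = 0.903
AUC_0→∞ (subcutaneous injection) = 97.15875 + 0.903 = 98.06175 µg/mL·h
F = (AUC_ev/D_ev)/(AUC_iv/D_iv) = (98.06175/225)/(170/150) = 0.43583/1.13333 = 0.3846

F = 0.385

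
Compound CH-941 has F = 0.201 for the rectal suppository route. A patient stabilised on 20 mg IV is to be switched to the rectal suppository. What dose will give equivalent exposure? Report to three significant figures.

For equal systemic exposure: F × D_ev = D_iv
D_ev = D_iv / F = 20 / 0.201 = 99.5025 mg

D_rectal = 99.5 mg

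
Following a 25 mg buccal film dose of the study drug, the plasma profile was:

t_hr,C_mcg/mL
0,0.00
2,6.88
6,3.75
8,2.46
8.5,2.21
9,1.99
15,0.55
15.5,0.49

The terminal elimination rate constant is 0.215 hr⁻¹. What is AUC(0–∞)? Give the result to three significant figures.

AUC = 46.7 mcg/mL·hr

Trapezoidal AUC_0→15.5:
  [0→2]: (0.00+6.88)/2 × 2 = 6.88
  [2→6]: (6.88+3.75)/2 × 4 = 21.26
  [6→8]: (3.75+2.46)/2 × 2 = 6.21
  [8→8.5]: (2.46+2.21)/2 × 0.5 = 1.1675
  [8.5→9]: (2.21+1.99)/2 × 0.5 = 1.05
  [9→15]: (1.99+0.55)/2 × 6 = 7.62
  [15→15.5]: (0.55+0.49)/2 × 0.5 = 0.26
  Sum = 44.4475 mcg/mL·hr
Extrapolated tail: C_last / k_e = 0.49 / 0.215 = 2.279
AUC_0→∞ = 44.4475 + 2.279 = 46.7265 mcg/mL·hr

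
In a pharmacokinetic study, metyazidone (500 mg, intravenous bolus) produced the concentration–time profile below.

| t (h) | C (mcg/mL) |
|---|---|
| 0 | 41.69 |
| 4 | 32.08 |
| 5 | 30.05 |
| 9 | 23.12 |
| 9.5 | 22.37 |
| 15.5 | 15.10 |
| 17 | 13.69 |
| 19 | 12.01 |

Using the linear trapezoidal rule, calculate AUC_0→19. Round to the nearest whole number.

Trapezoidal AUC_0→19:
  [0→4]: (41.69+32.08)/2 × 4 = 147.54
  [4→5]: (32.08+30.05)/2 × 1 = 31.065
  [5→9]: (30.05+23.12)/2 × 4 = 106.34
  [9→9.5]: (23.12+22.37)/2 × 0.5 = 11.3725
  [9.5→15.5]: (22.37+15.10)/2 × 6 = 112.41
  [15.5→17]: (15.10+13.69)/2 × 1.5 = 21.5925
  [17→19]: (13.69+12.01)/2 × 2 = 25.7
  Sum = 456.02 mcg/mL·h

AUC = 456 mcg/mL·h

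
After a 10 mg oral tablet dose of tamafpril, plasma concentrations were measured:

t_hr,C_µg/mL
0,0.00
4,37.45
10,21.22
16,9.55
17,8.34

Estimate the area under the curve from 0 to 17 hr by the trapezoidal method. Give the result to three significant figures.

AUC = 352 µg/mL·hr

Trapezoidal AUC_0→17:
  [0→4]: (0.00+37.45)/2 × 4 = 74.9
  [4→10]: (37.45+21.22)/2 × 6 = 176.01
  [10→16]: (21.22+9.55)/2 × 6 = 92.31
  [16→17]: (9.55+8.34)/2 × 1 = 8.945
  Sum = 352.165 µg/mL·hr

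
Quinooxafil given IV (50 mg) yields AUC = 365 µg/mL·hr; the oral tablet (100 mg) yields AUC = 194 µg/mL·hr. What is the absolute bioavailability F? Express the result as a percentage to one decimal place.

F = (AUC_ev / D_ev) / (AUC_iv / D_iv)
  = (194/100) / (365/50)
  = 1.94 / 7.3 = 0.2658
  = 26.58%

F = 26.6%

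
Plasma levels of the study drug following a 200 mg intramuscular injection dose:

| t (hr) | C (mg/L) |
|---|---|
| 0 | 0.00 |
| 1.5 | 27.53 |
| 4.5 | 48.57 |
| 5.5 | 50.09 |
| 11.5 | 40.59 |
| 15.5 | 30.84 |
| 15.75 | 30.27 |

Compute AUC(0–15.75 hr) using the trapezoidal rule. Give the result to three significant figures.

Trapezoidal AUC_0→15.75:
  [0→1.5]: (0.00+27.53)/2 × 1.5 = 20.6475
  [1.5→4.5]: (27.53+48.57)/2 × 3 = 114.15
  [4.5→5.5]: (48.57+50.09)/2 × 1 = 49.33
  [5.5→11.5]: (50.09+40.59)/2 × 6 = 272.04
  [11.5→15.5]: (40.59+30.84)/2 × 4 = 142.86
  [15.5→15.75]: (30.84+30.27)/2 × 0.25 = 7.63875
  Sum = 606.66625 mg/L·hr

AUC = 607 mg/L·hr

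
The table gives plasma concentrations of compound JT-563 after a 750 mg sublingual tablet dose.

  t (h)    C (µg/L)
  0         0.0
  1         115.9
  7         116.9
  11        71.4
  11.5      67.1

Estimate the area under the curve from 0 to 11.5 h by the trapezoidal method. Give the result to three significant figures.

AUC = 1170 µg/L·h

Trapezoidal AUC_0→11.5:
  [0→1]: (0.0+115.9)/2 × 1 = 57.95
  [1→7]: (115.9+116.9)/2 × 6 = 698.4
  [7→11]: (116.9+71.4)/2 × 4 = 376.6
  [11→11.5]: (71.4+67.1)/2 × 0.5 = 34.625
  Sum = 1167.575 µg/L·h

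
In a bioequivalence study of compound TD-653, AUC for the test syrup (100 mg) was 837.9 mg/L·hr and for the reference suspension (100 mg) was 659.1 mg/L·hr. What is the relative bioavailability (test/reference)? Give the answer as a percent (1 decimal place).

F_rel = (AUC_test/D_test) / (AUC_ref/D_ref)
      = (837.9/100) / (659.1/100)
      = 8.379 / 6.591 = 1.2713 = 127.13%

F_rel = 127.1%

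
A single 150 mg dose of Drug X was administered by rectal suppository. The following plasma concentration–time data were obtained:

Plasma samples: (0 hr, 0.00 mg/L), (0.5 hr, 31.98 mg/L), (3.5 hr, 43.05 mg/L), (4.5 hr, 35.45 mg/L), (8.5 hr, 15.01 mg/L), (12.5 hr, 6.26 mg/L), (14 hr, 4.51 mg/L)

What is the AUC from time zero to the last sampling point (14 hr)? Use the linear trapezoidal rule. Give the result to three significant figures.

Trapezoidal AUC_0→14:
  [0→0.5]: (0.00+31.98)/2 × 0.5 = 7.995
  [0.5→3.5]: (31.98+43.05)/2 × 3 = 112.545
  [3.5→4.5]: (43.05+35.45)/2 × 1 = 39.25
  [4.5→8.5]: (35.45+15.01)/2 × 4 = 100.92
  [8.5→12.5]: (15.01+6.26)/2 × 4 = 42.54
  [12.5→14]: (6.26+4.51)/2 × 1.5 = 8.0775
  Sum = 311.3275 mg/L·hr

AUC = 311 mg/L·hr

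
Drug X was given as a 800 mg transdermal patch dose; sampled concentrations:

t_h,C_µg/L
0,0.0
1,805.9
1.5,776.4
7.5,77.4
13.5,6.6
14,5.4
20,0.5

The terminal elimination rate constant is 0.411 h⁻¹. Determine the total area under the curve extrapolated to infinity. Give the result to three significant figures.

AUC = 3630 µg/L·h

Trapezoidal AUC_0→20:
  [0→1]: (0.0+805.9)/2 × 1 = 402.95
  [1→1.5]: (805.9+776.4)/2 × 0.5 = 395.575
  [1.5→7.5]: (776.4+77.4)/2 × 6 = 2561.4
  [7.5→13.5]: (77.4+6.6)/2 × 6 = 252.0
  [13.5→14]: (6.6+5.4)/2 × 0.5 = 3.0
  [14→20]: (5.4+0.5)/2 × 6 = 17.7
  Sum = 3632.625 µg/L·h
Extrapolated tail: C_last / k_e = 0.5 / 0.411 = 1.217
AUC_0→∞ = 3632.625 + 1.217 = 3633.842 µg/L·h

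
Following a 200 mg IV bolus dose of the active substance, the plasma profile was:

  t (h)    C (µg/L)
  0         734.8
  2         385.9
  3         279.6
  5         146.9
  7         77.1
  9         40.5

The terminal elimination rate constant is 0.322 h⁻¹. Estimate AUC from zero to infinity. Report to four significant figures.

Trapezoidal AUC_0→9:
  [0→2]: (734.8+385.9)/2 × 2 = 1120.7
  [2→3]: (385.9+279.6)/2 × 1 = 332.75
  [3→5]: (279.6+146.9)/2 × 2 = 426.5
  [5→7]: (146.9+77.1)/2 × 2 = 224.0
  [7→9]: (77.1+40.5)/2 × 2 = 117.6
  Sum = 2221.55 µg/L·h
Extrapolated tail: C_last / k_e = 40.5 / 0.322 = 125.776
AUC_0→∞ = 2221.55 + 125.776 = 2347.326 µg/L·h

AUC = 2347 µg/L·h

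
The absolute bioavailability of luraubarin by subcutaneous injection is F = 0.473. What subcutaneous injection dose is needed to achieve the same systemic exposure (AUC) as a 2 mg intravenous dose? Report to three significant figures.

D_subcutaneous = 4.23 mg

For equal systemic exposure: F × D_ev = D_iv
D_ev = D_iv / F = 2 / 0.473 = 4.22833 mg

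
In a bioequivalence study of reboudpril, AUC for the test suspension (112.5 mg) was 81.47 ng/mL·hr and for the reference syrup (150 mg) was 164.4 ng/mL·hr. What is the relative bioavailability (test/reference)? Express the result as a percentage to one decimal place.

F_rel = 66.1%

F_rel = (AUC_test/D_test) / (AUC_ref/D_ref)
      = (81.47/112.5) / (164.4/150)
      = 0.724178 / 1.096 = 0.6607 = 66.07%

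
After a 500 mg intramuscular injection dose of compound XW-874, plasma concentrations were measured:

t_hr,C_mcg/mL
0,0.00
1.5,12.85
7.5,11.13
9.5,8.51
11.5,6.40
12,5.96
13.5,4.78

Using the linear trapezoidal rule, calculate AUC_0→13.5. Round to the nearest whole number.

AUC = 127 mcg/mL·hr

Trapezoidal AUC_0→13.5:
  [0→1.5]: (0.00+12.85)/2 × 1.5 = 9.6375
  [1.5→7.5]: (12.85+11.13)/2 × 6 = 71.94
  [7.5→9.5]: (11.13+8.51)/2 × 2 = 19.64
  [9.5→11.5]: (8.51+6.40)/2 × 2 = 14.91
  [11.5→12]: (6.40+5.96)/2 × 0.5 = 3.09
  [12→13.5]: (5.96+4.78)/2 × 1.5 = 8.055
  Sum = 127.2725 mcg/mL·hr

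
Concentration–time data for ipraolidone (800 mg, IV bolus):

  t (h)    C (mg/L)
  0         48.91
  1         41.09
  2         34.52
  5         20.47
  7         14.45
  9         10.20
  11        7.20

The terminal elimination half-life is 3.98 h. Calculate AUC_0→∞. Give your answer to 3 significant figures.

AUC = 284 mg/L·h

Trapezoidal AUC_0→11:
  [0→1]: (48.91+41.09)/2 × 1 = 45.0
  [1→2]: (41.09+34.52)/2 × 1 = 37.805
  [2→5]: (34.52+20.47)/2 × 3 = 82.485
  [5→7]: (20.47+14.45)/2 × 2 = 34.92
  [7→9]: (14.45+10.20)/2 × 2 = 24.65
  [9→11]: (10.20+7.20)/2 × 2 = 17.4
  Sum = 242.26 mg/L·h
k_e = ln2 / t½ = 0.693147 / 3.98 = 0.1742 h^-1
Extrapolated tail: C_last / k_e = 7.20 / 0.1742 = 41.332
AUC_0→∞ = 242.26 + 41.332 = 283.592 mg/L·h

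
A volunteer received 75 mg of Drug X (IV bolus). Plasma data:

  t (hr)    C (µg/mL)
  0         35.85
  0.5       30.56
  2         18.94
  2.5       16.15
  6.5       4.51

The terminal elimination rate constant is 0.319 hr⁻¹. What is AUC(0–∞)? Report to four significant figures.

AUC = 118.0 µg/mL·hr

Trapezoidal AUC_0→6.5:
  [0→0.5]: (35.85+30.56)/2 × 0.5 = 16.6025
  [0.5→2]: (30.56+18.94)/2 × 1.5 = 37.125
  [2→2.5]: (18.94+16.15)/2 × 0.5 = 8.7725
  [2.5→6.5]: (16.15+4.51)/2 × 4 = 41.32
  Sum = 103.82 µg/mL·hr
Extrapolated tail: C_last / k_e = 4.51 / 0.319 = 14.138
AUC_0→∞ = 103.82 + 14.138 = 117.958 µg/mL·hr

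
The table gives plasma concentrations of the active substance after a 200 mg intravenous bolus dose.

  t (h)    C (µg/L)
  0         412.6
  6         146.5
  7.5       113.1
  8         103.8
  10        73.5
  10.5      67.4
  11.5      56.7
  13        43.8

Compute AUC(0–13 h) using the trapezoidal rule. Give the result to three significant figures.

Trapezoidal AUC_0→13:
  [0→6]: (412.6+146.5)/2 × 6 = 1677.3
  [6→7.5]: (146.5+113.1)/2 × 1.5 = 194.7
  [7.5→8]: (113.1+103.8)/2 × 0.5 = 54.225
  [8→10]: (103.8+73.5)/2 × 2 = 177.3
  [10→10.5]: (73.5+67.4)/2 × 0.5 = 35.225
  [10.5→11.5]: (67.4+56.7)/2 × 1 = 62.05
  [11.5→13]: (56.7+43.8)/2 × 1.5 = 75.375
  Sum = 2276.175 µg/L·h

AUC = 2280 µg/L·h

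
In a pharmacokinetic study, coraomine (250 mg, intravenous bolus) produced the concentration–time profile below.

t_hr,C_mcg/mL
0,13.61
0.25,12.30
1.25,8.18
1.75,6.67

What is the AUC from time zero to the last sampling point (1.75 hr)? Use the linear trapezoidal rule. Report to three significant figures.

AUC = 17.2 mcg/mL·hr

Trapezoidal AUC_0→1.75:
  [0→0.25]: (13.61+12.30)/2 × 0.25 = 3.23875
  [0.25→1.25]: (12.30+8.18)/2 × 1 = 10.24
  [1.25→1.75]: (8.18+6.67)/2 × 0.5 = 3.7125
  Sum = 17.19125 mcg/mL·hr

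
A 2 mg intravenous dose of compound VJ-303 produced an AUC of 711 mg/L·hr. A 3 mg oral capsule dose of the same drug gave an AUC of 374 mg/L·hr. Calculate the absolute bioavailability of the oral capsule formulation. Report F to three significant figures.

F = (AUC_ev / D_ev) / (AUC_iv / D_iv)
  = (374/3) / (711/2)
  = 124.667 / 355.5 = 0.3507

F = 0.351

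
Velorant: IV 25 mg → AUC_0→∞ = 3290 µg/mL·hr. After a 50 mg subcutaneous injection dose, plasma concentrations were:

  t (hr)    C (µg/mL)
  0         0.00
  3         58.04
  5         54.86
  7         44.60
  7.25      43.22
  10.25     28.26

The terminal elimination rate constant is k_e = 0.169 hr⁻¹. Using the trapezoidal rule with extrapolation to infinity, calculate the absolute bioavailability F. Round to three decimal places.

Trapezoidal AUC_0→10.25 (subcutaneous injection):
  [0→3]: (0.00+58.04)/2 × 3 = 87.06
  [3→5]: (58.04+54.86)/2 × 2 = 112.9
  [5→7]: (54.86+44.60)/2 × 2 = 99.46
  [7→7.25]: (44.60+43.22)/2 × 0.25 = 10.9775
  [7.25→10.25]: (43.22+28.26)/2 × 3 = 107.22
  Sum = 417.6175 µg/mL·hr
Tail: C_last/k_e = 28.26/0.169 = 167.219
AUC_0→∞ (subcutaneous injection) = 417.6175 + 167.219 = 584.8365 µg/mL·hr
F = (AUC_ev/D_ev)/(AUC_iv/D_iv) = (584.8365/50)/(3290/25) = 11.69673/131.6 = 0.0889

F = 0.089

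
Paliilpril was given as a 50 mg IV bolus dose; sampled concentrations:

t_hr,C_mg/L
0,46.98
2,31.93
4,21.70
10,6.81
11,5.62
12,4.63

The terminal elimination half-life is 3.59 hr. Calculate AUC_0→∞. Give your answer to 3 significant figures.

AUC = 253 mg/L·hr

Trapezoidal AUC_0→12:
  [0→2]: (46.98+31.93)/2 × 2 = 78.91
  [2→4]: (31.93+21.70)/2 × 2 = 53.63
  [4→10]: (21.70+6.81)/2 × 6 = 85.53
  [10→11]: (6.81+5.62)/2 × 1 = 6.215
  [11→12]: (5.62+4.63)/2 × 1 = 5.125
  Sum = 229.41 mg/L·hr
k_e = ln2 / t½ = 0.693147 / 3.59 = 0.1931 hr^-1
Extrapolated tail: C_last / k_e = 4.63 / 0.1931 = 23.977
AUC_0→∞ = 229.41 + 23.977 = 253.387 mg/L·hr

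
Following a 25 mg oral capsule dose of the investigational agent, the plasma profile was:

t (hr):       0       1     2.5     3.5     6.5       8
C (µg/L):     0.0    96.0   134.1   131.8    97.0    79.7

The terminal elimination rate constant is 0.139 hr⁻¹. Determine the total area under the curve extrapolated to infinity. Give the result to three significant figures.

Trapezoidal AUC_0→8:
  [0→1]: (0.0+96.0)/2 × 1 = 48.0
  [1→2.5]: (96.0+134.1)/2 × 1.5 = 172.575
  [2.5→3.5]: (134.1+131.8)/2 × 1 = 132.95
  [3.5→6.5]: (131.8+97.0)/2 × 3 = 343.2
  [6.5→8]: (97.0+79.7)/2 × 1.5 = 132.525
  Sum = 829.25 µg/L·hr
Extrapolated tail: C_last / k_e = 79.7 / 0.139 = 573.381
AUC_0→∞ = 829.25 + 573.381 = 1402.631 µg/L·hr

AUC = 1400 µg/L·hr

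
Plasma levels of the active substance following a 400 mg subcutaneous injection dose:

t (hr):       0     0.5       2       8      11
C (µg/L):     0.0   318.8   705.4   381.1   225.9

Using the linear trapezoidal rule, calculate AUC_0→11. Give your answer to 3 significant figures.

AUC = 5020 µg/L·hr

Trapezoidal AUC_0→11:
  [0→0.5]: (0.0+318.8)/2 × 0.5 = 79.7
  [0.5→2]: (318.8+705.4)/2 × 1.5 = 768.15
  [2→8]: (705.4+381.1)/2 × 6 = 3259.5
  [8→11]: (381.1+225.9)/2 × 3 = 910.5
  Sum = 5017.85 µg/L·hr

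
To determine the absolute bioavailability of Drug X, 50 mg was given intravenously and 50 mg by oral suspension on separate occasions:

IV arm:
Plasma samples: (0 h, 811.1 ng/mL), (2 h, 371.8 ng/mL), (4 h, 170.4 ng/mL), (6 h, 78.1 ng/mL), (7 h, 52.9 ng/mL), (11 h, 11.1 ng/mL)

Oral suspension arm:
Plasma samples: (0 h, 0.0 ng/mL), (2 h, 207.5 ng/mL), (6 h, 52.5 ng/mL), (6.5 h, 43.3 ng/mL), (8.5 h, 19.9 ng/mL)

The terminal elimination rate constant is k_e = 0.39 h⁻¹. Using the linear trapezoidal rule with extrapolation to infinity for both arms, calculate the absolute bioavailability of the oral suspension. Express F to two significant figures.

F = 0.39

Trapezoidal AUC_0→11 (IV):
  [0→2]: (811.1+371.8)/2 × 2 = 1182.9
  [2→4]: (371.8+170.4)/2 × 2 = 542.2
  [4→6]: (170.4+78.1)/2 × 2 = 248.5
  [6→7]: (78.1+52.9)/2 × 1 = 65.5
  [7→11]: (52.9+11.1)/2 × 4 = 128.0
  Sum = 2167.1 ng/mL·h
IV tail: 11.1/0.39 = 28.462; AUC_iv,0→∞ = 2167.1 + 28.462 = 2195.562 ng/mL·h
Trapezoidal AUC_0→8.5 (oral suspension):
  [0→2]: (0.0+207.5)/2 × 2 = 207.5
  [2→6]: (207.5+52.5)/2 × 4 = 520.0
  [6→6.5]: (52.5+43.3)/2 × 0.5 = 23.95
  [6.5→8.5]: (43.3+19.9)/2 × 2 = 63.2
  Sum = 814.65 ng/mL·h
oral suspension tail: 19.9/0.39 = 51.026; AUC_ev,0→∞ = 814.65 + 51.026 = 865.676 ng/mL·h
F = (AUC_ev/D_ev)/(AUC_iv/D_iv) = (865.676/50)/(2195.562/50) = 17.31352/43.91124 = 0.3943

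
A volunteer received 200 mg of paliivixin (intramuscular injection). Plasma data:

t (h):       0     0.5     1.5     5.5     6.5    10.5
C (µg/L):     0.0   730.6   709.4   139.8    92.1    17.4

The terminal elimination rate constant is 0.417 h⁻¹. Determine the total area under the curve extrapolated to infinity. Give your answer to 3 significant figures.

Trapezoidal AUC_0→10.5:
  [0→0.5]: (0.0+730.6)/2 × 0.5 = 182.65
  [0.5→1.5]: (730.6+709.4)/2 × 1 = 720.0
  [1.5→5.5]: (709.4+139.8)/2 × 4 = 1698.4
  [5.5→6.5]: (139.8+92.1)/2 × 1 = 115.95
  [6.5→10.5]: (92.1+17.4)/2 × 4 = 219.0
  Sum = 2936.0 µg/L·h
Extrapolated tail: C_last / k_e = 17.4 / 0.417 = 41.727
AUC_0→∞ = 2936.0 + 41.727 = 2977.727 µg/L·h

AUC = 2980 µg/L·h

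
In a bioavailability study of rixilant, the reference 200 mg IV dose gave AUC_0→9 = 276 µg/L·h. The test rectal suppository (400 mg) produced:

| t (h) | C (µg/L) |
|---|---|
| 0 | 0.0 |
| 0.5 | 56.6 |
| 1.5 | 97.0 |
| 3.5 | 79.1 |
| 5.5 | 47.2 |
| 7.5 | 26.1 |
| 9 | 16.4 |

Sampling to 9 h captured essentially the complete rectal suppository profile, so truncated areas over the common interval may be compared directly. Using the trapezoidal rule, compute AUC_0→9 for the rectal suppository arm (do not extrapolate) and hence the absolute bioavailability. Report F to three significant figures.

Trapezoidal AUC_0→9 (rectal suppository):
  [0→0.5]: (0.0+56.6)/2 × 0.5 = 14.15
  [0.5→1.5]: (56.6+97.0)/2 × 1 = 76.8
  [1.5→3.5]: (97.0+79.1)/2 × 2 = 176.1
  [3.5→5.5]: (79.1+47.2)/2 × 2 = 126.3
  [5.5→7.5]: (47.2+26.1)/2 × 2 = 73.3
  [7.5→9]: (26.1+16.4)/2 × 1.5 = 31.875
  Sum = 498.525 µg/L·h
F = (AUC_ev/D_ev)/(AUC_iv/D_iv) = (498.525/400)/(276/200) = 1.2463125/1.38 = 0.9031

F = 0.903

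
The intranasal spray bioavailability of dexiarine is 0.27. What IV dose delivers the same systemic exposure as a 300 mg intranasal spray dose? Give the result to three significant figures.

D_iv = 81.0 mg

Systemic exposure from an extravascular dose = F × D_ev, so the equivalent IV dose is F × D_ev.
D_iv = F × D_ev = 0.27 × 300 = 81 mg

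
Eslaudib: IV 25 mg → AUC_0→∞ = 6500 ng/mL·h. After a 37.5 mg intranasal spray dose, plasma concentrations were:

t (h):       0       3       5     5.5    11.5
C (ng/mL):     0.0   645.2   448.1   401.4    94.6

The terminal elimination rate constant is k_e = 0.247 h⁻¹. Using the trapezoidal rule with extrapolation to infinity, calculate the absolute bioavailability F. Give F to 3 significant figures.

Trapezoidal AUC_0→11.5 (intranasal spray):
  [0→3]: (0.0+645.2)/2 × 3 = 967.8
  [3→5]: (645.2+448.1)/2 × 2 = 1093.3
  [5→5.5]: (448.1+401.4)/2 × 0.5 = 212.375
  [5.5→11.5]: (401.4+94.6)/2 × 6 = 1488.0
  Sum = 3761.475 ng/mL·h
Tail: C_last/k_e = 94.6/0.247 = 382.996
AUC_0→∞ (intranasal spray) = 3761.475 + 382.996 = 4144.471 ng/mL·h
F = (AUC_ev/D_ev)/(AUC_iv/D_iv) = (4144.471/37.5)/(6500/25) = 110.519/260 = 0.4251

F = 0.425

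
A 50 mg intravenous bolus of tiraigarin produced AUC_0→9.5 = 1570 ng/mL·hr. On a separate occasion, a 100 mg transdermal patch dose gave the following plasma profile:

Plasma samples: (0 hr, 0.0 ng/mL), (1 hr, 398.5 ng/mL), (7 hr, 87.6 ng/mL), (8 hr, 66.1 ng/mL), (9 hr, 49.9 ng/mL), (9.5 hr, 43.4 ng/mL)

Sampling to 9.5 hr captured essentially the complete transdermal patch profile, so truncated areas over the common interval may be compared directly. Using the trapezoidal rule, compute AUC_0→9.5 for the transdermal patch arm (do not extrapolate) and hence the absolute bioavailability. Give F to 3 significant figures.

F = 0.578

Trapezoidal AUC_0→9.5 (transdermal patch):
  [0→1]: (0.0+398.5)/2 × 1 = 199.25
  [1→7]: (398.5+87.6)/2 × 6 = 1458.3
  [7→8]: (87.6+66.1)/2 × 1 = 76.85
  [8→9]: (66.1+49.9)/2 × 1 = 58.0
  [9→9.5]: (49.9+43.4)/2 × 0.5 = 23.325
  Sum = 1815.725 ng/mL·hr
F = (AUC_ev/D_ev)/(AUC_iv/D_iv) = (1815.725/100)/(1570/50) = 18.15725/31.4 = 0.5783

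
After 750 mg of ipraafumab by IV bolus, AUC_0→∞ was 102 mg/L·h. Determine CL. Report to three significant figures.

CL = Dose_iv / AUC_0→∞
   = 750 / 102 = 7.35294 L/h

CL = 7.35 L/h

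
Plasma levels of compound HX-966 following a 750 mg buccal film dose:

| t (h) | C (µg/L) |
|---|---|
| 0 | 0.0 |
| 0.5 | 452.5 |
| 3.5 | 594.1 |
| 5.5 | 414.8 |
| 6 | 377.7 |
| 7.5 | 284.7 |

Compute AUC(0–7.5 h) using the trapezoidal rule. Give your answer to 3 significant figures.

AUC = 3390 µg/L·h

Trapezoidal AUC_0→7.5:
  [0→0.5]: (0.0+452.5)/2 × 0.5 = 113.125
  [0.5→3.5]: (452.5+594.1)/2 × 3 = 1569.9
  [3.5→5.5]: (594.1+414.8)/2 × 2 = 1008.9
  [5.5→6]: (414.8+377.7)/2 × 0.5 = 198.125
  [6→7.5]: (377.7+284.7)/2 × 1.5 = 496.8
  Sum = 3386.85 µg/L·h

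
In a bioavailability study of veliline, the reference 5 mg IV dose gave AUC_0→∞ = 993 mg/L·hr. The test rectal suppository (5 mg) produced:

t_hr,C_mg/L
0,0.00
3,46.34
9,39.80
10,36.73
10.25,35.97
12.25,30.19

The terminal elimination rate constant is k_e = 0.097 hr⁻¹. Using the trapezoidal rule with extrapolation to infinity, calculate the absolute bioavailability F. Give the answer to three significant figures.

Trapezoidal AUC_0→12.25 (rectal suppository):
  [0→3]: (0.00+46.34)/2 × 3 = 69.51
  [3→9]: (46.34+39.80)/2 × 6 = 258.42
  [9→10]: (39.80+36.73)/2 × 1 = 38.265
  [10→10.25]: (36.73+35.97)/2 × 0.25 = 9.0875
  [10.25→12.25]: (35.97+30.19)/2 × 2 = 66.16
  Sum = 441.4425 mg/L·hr
Tail: C_last/k_e = 30.19/0.097 = 311.237
AUC_0→∞ (rectal suppository) = 441.4425 + 311.237 = 752.6795 mg/L·hr
F = (AUC_ev/D_ev)/(AUC_iv/D_iv) = (752.6795/5)/(993/5) = 150.5359/198.6 = 0.7580

F = 0.758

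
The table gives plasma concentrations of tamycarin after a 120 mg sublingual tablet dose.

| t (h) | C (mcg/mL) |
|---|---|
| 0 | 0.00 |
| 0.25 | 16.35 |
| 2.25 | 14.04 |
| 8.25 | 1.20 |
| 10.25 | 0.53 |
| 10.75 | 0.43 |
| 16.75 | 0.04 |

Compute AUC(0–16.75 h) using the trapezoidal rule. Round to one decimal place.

Trapezoidal AUC_0→16.75:
  [0→0.25]: (0.00+16.35)/2 × 0.25 = 2.04375
  [0.25→2.25]: (16.35+14.04)/2 × 2 = 30.39
  [2.25→8.25]: (14.04+1.20)/2 × 6 = 45.72
  [8.25→10.25]: (1.20+0.53)/2 × 2 = 1.73
  [10.25→10.75]: (0.53+0.43)/2 × 0.5 = 0.24
  [10.75→16.75]: (0.43+0.04)/2 × 6 = 1.41
  Sum = 81.53375 mcg/mL·h

AUC = 81.5 mcg/mL·h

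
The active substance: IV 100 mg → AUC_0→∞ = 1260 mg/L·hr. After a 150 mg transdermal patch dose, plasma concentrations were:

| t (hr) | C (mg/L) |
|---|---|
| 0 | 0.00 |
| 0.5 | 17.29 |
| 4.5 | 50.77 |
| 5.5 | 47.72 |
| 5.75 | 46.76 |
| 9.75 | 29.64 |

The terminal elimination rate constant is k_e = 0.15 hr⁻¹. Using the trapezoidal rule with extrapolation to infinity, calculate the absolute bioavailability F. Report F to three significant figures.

F = 0.292

Trapezoidal AUC_0→9.75 (transdermal patch):
  [0→0.5]: (0.00+17.29)/2 × 0.5 = 4.3225
  [0.5→4.5]: (17.29+50.77)/2 × 4 = 136.12
  [4.5→5.5]: (50.77+47.72)/2 × 1 = 49.245
  [5.5→5.75]: (47.72+46.76)/2 × 0.25 = 11.81
  [5.75→9.75]: (46.76+29.64)/2 × 4 = 152.8
  Sum = 354.2975 mg/L·hr
Tail: C_last/k_e = 29.64/0.15 = 197.600
AUC_0→∞ (transdermal patch) = 354.2975 + 197.600 = 551.8975 mg/L·hr
F = (AUC_ev/D_ev)/(AUC_iv/D_iv) = (551.8975/150)/(1260/100) = 3.67932/12.6 = 0.2920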